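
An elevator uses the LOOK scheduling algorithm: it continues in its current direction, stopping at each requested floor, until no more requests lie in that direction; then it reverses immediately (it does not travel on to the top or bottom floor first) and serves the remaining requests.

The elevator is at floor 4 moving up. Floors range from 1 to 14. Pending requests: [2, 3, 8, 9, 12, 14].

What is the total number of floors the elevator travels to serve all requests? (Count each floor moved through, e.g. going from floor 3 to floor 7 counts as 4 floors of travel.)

Start at floor 4 moving up, LOOK stop order: [8, 9, 12, 14, 3, 2]
  4 → 8: |8-4| = 4, total = 4
  8 → 9: |9-8| = 1, total = 5
  9 → 12: |12-9| = 3, total = 8
  12 → 14: |14-12| = 2, total = 10
  14 → 3: |3-14| = 11, total = 21
  3 → 2: |2-3| = 1, total = 22

Answer: 22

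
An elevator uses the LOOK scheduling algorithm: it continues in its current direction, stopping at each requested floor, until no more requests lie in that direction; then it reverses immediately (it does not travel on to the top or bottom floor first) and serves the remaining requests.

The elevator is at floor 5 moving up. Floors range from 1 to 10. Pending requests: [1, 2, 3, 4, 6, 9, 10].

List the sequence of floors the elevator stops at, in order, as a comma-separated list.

Current: 5, moving UP
Serve above first (ascending): [6, 9, 10]
Then reverse, serve below (descending): [4, 3, 2, 1]

Answer: 6, 9, 10, 4, 3, 2, 1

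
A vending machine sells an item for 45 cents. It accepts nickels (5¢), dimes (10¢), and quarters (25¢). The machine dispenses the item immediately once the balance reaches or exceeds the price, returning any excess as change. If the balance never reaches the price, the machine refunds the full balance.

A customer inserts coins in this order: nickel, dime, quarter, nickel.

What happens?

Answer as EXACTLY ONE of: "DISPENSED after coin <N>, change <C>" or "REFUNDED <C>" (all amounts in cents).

Price: 45¢
Coin 1 (nickel, 5¢): balance = 5¢
Coin 2 (dime, 10¢): balance = 15¢
Coin 3 (quarter, 25¢): balance = 40¢
Coin 4 (nickel, 5¢): balance = 45¢
  → balance >= price → DISPENSE, change = 45 - 45 = 0¢

Answer: DISPENSED after coin 4, change 0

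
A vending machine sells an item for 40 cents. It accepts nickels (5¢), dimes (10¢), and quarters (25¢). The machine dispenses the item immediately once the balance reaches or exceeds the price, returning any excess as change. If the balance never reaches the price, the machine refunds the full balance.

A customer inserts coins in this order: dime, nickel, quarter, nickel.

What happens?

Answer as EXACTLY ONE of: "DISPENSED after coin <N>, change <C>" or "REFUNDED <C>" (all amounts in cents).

Price: 40¢
Coin 1 (dime, 10¢): balance = 10¢
Coin 2 (nickel, 5¢): balance = 15¢
Coin 3 (quarter, 25¢): balance = 40¢
  → balance >= price → DISPENSE, change = 40 - 40 = 0¢

Answer: DISPENSED after coin 3, change 0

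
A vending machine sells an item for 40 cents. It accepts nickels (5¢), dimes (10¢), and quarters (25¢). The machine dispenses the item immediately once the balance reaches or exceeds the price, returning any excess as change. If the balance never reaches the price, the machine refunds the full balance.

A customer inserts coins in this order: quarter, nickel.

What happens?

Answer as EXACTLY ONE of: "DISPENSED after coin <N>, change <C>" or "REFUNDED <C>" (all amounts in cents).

Price: 40¢
Coin 1 (quarter, 25¢): balance = 25¢
Coin 2 (nickel, 5¢): balance = 30¢
All coins inserted, balance 30¢ < price 40¢ → REFUND 30¢

Answer: REFUNDED 30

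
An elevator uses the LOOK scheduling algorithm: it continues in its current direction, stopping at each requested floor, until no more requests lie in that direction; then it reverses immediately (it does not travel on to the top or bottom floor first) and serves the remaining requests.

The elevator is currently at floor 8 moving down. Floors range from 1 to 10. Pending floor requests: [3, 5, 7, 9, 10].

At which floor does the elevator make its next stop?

Answer: 7

Derivation:
Current floor: 8, direction: down
Requests above: [9, 10]
Requests below: [3, 5, 7]
Moving down and requests lie below → nearest below is max([3, 5, 7]) = 7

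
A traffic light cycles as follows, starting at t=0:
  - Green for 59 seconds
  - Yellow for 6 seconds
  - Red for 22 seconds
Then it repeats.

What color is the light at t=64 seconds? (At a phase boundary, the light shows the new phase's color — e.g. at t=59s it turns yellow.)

Answer: yellow

Derivation:
Cycle length = 59 + 6 + 22 = 87s
t = 64, phase_t = 64 mod 87 = 64
59 <= 64 < 65 (yellow end) → YELLOW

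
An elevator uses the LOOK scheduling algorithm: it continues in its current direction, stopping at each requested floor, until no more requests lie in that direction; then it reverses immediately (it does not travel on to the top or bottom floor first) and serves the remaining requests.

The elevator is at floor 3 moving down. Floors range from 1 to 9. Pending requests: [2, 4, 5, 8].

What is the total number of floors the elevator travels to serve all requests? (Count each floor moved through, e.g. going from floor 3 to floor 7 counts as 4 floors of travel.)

Start at floor 3 moving down, LOOK stop order: [2, 4, 5, 8]
  3 → 2: |2-3| = 1, total = 1
  2 → 4: |4-2| = 2, total = 3
  4 → 5: |5-4| = 1, total = 4
  5 → 8: |8-5| = 3, total = 7

Answer: 7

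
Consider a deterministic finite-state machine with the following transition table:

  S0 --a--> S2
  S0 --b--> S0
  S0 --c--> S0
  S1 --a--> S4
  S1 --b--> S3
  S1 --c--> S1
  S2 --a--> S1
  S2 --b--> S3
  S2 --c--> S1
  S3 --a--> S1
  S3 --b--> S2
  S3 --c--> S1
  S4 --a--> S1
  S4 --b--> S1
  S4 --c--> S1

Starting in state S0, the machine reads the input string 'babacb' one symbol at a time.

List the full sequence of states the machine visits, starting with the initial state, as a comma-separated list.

Start: S0
  read 'b': S0 --b--> S0
  read 'a': S0 --a--> S2
  read 'b': S2 --b--> S3
  read 'a': S3 --a--> S1
  read 'c': S1 --c--> S1
  read 'b': S1 --b--> S3

Answer: S0, S0, S2, S3, S1, S1, S3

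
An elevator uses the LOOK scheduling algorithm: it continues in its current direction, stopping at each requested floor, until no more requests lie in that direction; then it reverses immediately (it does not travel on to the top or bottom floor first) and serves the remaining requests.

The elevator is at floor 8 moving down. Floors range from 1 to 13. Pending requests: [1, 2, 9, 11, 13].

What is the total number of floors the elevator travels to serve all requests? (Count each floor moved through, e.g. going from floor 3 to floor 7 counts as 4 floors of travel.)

Answer: 19

Derivation:
Start at floor 8 moving down, LOOK stop order: [2, 1, 9, 11, 13]
  8 → 2: |2-8| = 6, total = 6
  2 → 1: |1-2| = 1, total = 7
  1 → 9: |9-1| = 8, total = 15
  9 → 11: |11-9| = 2, total = 17
  11 → 13: |13-11| = 2, total = 19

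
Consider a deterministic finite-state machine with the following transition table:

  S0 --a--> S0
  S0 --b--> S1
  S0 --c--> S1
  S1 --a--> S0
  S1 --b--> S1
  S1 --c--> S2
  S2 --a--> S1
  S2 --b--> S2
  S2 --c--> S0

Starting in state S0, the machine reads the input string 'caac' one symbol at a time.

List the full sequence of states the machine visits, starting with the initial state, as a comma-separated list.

Answer: S0, S1, S0, S0, S1

Derivation:
Start: S0
  read 'c': S0 --c--> S1
  read 'a': S1 --a--> S0
  read 'a': S0 --a--> S0
  read 'c': S0 --c--> S1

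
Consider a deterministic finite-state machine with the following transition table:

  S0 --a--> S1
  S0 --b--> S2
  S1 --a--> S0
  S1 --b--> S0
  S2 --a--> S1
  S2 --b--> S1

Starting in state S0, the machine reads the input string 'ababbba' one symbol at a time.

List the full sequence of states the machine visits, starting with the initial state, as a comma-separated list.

Answer: S0, S1, S0, S1, S0, S2, S1, S0

Derivation:
Start: S0
  read 'a': S0 --a--> S1
  read 'b': S1 --b--> S0
  read 'a': S0 --a--> S1
  read 'b': S1 --b--> S0
  read 'b': S0 --b--> S2
  read 'b': S2 --b--> S1
  read 'a': S1 --a--> S0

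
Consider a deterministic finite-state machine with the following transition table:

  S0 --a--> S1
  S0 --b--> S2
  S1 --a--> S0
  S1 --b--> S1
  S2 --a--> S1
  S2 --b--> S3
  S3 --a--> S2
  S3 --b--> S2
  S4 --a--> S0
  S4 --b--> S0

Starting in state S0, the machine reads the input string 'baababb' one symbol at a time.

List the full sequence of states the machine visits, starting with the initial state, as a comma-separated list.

Answer: S0, S2, S1, S0, S2, S1, S1, S1

Derivation:
Start: S0
  read 'b': S0 --b--> S2
  read 'a': S2 --a--> S1
  read 'a': S1 --a--> S0
  read 'b': S0 --b--> S2
  read 'a': S2 --a--> S1
  read 'b': S1 --b--> S1
  read 'b': S1 --b--> S1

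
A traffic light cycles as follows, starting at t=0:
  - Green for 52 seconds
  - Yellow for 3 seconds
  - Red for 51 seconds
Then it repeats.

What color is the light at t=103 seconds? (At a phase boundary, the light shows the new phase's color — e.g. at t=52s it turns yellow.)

Answer: red

Derivation:
Cycle length = 52 + 3 + 51 = 106s
t = 103, phase_t = 103 mod 106 = 103
103 >= 55 → RED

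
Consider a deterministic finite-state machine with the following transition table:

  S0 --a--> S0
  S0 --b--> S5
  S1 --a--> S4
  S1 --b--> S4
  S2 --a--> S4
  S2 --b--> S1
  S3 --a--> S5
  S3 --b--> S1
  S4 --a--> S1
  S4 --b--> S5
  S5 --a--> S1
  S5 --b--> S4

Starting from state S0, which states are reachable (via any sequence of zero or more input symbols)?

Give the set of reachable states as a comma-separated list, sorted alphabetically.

BFS from S0:
  visit S0: S0--a-->S0 (seen), S0--b-->S5 (new)
  visit S5: S5--a-->S1 (new), S5--b-->S4 (new)
  visit S1: S1--a-->S4 (seen), S1--b-->S4 (seen)
  visit S4: S4--a-->S1 (seen), S4--b-->S5 (seen)

Answer: S0, S1, S4, S5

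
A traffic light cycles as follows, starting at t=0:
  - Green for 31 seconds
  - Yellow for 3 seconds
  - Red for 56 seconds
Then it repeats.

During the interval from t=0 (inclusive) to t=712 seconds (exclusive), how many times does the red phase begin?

Cycle = 31+3+56 = 90s
red phase starts at t = k*90 + 34 for k=0,1,2,...
Need k*90+34 < 712 → k < 7.533
k ∈ {0, ..., 7} → 8 starts

Answer: 8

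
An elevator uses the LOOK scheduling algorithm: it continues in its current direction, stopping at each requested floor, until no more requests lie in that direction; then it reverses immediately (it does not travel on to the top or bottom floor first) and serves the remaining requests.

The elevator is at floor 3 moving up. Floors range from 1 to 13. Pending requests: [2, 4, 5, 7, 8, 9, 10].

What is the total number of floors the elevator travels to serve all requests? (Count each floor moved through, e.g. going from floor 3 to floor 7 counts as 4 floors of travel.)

Answer: 15

Derivation:
Start at floor 3 moving up, LOOK stop order: [4, 5, 7, 8, 9, 10, 2]
  3 → 4: |4-3| = 1, total = 1
  4 → 5: |5-4| = 1, total = 2
  5 → 7: |7-5| = 2, total = 4
  7 → 8: |8-7| = 1, total = 5
  8 → 9: |9-8| = 1, total = 6
  9 → 10: |10-9| = 1, total = 7
  10 → 2: |2-10| = 8, total = 15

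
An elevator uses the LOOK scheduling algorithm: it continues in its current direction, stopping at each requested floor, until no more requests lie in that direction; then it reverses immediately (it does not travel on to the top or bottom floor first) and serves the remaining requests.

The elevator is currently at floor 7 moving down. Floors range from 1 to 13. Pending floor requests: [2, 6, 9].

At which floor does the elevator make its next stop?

Current floor: 7, direction: down
Requests above: [9]
Requests below: [2, 6]
Moving down and requests lie below → nearest below is max([2, 6]) = 6

Answer: 6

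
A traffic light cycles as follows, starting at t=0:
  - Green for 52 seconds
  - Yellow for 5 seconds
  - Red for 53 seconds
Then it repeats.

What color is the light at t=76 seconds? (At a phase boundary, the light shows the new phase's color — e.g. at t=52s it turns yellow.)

Answer: red

Derivation:
Cycle length = 52 + 5 + 53 = 110s
t = 76, phase_t = 76 mod 110 = 76
76 >= 57 → RED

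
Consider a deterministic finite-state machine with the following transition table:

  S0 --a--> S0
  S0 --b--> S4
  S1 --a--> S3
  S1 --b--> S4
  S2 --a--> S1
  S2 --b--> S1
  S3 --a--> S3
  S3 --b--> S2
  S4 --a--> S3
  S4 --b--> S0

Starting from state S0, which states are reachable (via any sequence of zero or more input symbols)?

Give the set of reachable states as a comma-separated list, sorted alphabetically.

Answer: S0, S1, S2, S3, S4

Derivation:
BFS from S0:
  visit S0: S0--a-->S0 (seen), S0--b-->S4 (new)
  visit S4: S4--a-->S3 (new), S4--b-->S0 (seen)
  visit S3: S3--a-->S3 (seen), S3--b-->S2 (new)
  visit S2: S2--a-->S1 (new), S2--b-->S1 (seen)
  visit S1: S1--a-->S3 (seen), S1--b-->S4 (seen)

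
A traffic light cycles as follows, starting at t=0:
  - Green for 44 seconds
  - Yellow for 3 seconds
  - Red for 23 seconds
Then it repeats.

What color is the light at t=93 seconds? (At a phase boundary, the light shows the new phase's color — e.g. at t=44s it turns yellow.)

Answer: green

Derivation:
Cycle length = 44 + 3 + 23 = 70s
t = 93, phase_t = 93 mod 70 = 23
23 < 44 (green end) → GREEN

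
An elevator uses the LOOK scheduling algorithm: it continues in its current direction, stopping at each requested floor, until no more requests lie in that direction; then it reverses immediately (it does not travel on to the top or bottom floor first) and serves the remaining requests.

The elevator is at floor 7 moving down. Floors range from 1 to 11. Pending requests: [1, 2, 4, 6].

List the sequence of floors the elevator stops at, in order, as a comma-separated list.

Current: 7, moving DOWN
Serve below first (descending): [6, 4, 2, 1]
Then reverse, serve above (ascending): []

Answer: 6, 4, 2, 1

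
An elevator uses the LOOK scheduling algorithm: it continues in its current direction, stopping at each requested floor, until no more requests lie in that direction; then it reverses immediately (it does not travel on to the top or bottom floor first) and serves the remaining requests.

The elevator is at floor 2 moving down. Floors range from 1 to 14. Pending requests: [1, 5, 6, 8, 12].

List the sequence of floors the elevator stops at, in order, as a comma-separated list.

Current: 2, moving DOWN
Serve below first (descending): [1]
Then reverse, serve above (ascending): [5, 6, 8, 12]

Answer: 1, 5, 6, 8, 12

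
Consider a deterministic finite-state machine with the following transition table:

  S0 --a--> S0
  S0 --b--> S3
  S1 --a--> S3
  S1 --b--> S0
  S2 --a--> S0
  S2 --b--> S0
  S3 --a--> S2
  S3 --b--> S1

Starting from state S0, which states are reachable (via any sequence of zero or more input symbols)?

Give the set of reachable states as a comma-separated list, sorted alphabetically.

BFS from S0:
  visit S0: S0--a-->S0 (seen), S0--b-->S3 (new)
  visit S3: S3--a-->S2 (new), S3--b-->S1 (new)
  visit S2: S2--a-->S0 (seen), S2--b-->S0 (seen)
  visit S1: S1--a-->S3 (seen), S1--b-->S0 (seen)

Answer: S0, S1, S2, S3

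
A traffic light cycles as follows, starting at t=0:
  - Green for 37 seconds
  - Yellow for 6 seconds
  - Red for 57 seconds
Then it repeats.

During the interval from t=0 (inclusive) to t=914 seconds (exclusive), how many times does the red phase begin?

Cycle = 37+6+57 = 100s
red phase starts at t = k*100 + 43 for k=0,1,2,...
Need k*100+43 < 914 → k < 8.710
k ∈ {0, ..., 8} → 9 starts

Answer: 9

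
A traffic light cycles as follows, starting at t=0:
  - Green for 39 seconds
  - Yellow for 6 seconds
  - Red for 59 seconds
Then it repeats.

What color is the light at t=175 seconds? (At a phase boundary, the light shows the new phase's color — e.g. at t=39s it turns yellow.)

Cycle length = 39 + 6 + 59 = 104s
t = 175, phase_t = 175 mod 104 = 71
71 >= 45 → RED

Answer: red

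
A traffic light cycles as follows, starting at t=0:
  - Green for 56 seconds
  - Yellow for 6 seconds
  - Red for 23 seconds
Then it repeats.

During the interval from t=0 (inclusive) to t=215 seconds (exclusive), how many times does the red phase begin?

Cycle = 56+6+23 = 85s
red phase starts at t = k*85 + 62 for k=0,1,2,...
Need k*85+62 < 215 → k < 1.800
k ∈ {0, ..., 1} → 2 starts

Answer: 2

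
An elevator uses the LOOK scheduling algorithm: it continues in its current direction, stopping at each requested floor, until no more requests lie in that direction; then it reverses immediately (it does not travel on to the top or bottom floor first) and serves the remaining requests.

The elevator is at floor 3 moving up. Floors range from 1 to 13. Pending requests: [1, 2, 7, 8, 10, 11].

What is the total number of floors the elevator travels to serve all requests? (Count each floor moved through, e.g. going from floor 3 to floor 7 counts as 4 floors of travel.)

Start at floor 3 moving up, LOOK stop order: [7, 8, 10, 11, 2, 1]
  3 → 7: |7-3| = 4, total = 4
  7 → 8: |8-7| = 1, total = 5
  8 → 10: |10-8| = 2, total = 7
  10 → 11: |11-10| = 1, total = 8
  11 → 2: |2-11| = 9, total = 17
  2 → 1: |1-2| = 1, total = 18

Answer: 18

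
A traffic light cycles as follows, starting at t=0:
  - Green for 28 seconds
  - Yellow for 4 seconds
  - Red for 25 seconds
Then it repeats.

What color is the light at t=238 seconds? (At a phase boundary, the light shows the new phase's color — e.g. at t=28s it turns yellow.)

Answer: green

Derivation:
Cycle length = 28 + 4 + 25 = 57s
t = 238, phase_t = 238 mod 57 = 10
10 < 28 (green end) → GREEN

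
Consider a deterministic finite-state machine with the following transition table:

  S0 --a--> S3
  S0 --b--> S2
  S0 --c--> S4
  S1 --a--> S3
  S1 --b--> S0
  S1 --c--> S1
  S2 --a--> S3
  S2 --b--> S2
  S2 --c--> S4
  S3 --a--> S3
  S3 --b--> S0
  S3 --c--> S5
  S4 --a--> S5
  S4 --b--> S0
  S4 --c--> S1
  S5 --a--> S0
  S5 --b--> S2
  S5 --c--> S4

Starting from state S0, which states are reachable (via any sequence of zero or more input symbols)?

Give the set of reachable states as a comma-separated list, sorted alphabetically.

BFS from S0:
  visit S0: S0--a-->S3 (new), S0--b-->S2 (new), S0--c-->S4 (new)
  visit S3: S3--a-->S3 (seen), S3--b-->S0 (seen), S3--c-->S5 (new)
  visit S2: S2--a-->S3 (seen), S2--b-->S2 (seen), S2--c-->S4 (seen)
  visit S4: S4--a-->S5 (seen), S4--b-->S0 (seen), S4--c-->S1 (new)
  visit S5: S5--a-->S0 (seen), S5--b-->S2 (seen), S5--c-->S4 (seen)
  visit S1: S1--a-->S3 (seen), S1--b-->S0 (seen), S1--c-->S1 (seen)

Answer: S0, S1, S2, S3, S4, S5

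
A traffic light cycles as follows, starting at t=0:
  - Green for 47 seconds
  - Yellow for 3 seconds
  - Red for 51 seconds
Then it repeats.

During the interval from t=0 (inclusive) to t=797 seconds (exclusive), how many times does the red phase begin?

Answer: 8

Derivation:
Cycle = 47+3+51 = 101s
red phase starts at t = k*101 + 50 for k=0,1,2,...
Need k*101+50 < 797 → k < 7.396
k ∈ {0, ..., 7} → 8 starts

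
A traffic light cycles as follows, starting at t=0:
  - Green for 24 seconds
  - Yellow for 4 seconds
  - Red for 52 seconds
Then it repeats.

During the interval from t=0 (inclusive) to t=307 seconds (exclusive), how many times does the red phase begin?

Answer: 4

Derivation:
Cycle = 24+4+52 = 80s
red phase starts at t = k*80 + 28 for k=0,1,2,...
Need k*80+28 < 307 → k < 3.487
k ∈ {0, ..., 3} → 4 starts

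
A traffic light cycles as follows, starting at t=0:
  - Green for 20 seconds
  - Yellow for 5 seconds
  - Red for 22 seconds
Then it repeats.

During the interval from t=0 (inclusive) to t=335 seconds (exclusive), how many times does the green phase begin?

Answer: 8

Derivation:
Cycle = 20+5+22 = 47s
green phase starts at t = k*47 + 0 for k=0,1,2,...
Need k*47+0 < 335 → k < 7.128
k ∈ {0, ..., 7} → 8 starts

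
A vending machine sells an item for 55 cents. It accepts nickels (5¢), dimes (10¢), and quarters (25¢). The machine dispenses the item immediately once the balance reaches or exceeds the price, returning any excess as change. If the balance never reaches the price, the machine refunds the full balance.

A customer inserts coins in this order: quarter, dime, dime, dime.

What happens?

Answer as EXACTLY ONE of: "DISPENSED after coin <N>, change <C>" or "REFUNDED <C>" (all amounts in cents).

Answer: DISPENSED after coin 4, change 0

Derivation:
Price: 55¢
Coin 1 (quarter, 25¢): balance = 25¢
Coin 2 (dime, 10¢): balance = 35¢
Coin 3 (dime, 10¢): balance = 45¢
Coin 4 (dime, 10¢): balance = 55¢
  → balance >= price → DISPENSE, change = 55 - 55 = 0¢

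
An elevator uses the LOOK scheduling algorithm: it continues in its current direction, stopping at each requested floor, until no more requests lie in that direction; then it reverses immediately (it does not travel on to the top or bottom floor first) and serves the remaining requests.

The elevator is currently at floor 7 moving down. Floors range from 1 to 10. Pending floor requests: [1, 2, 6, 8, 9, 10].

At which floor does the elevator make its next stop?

Answer: 6

Derivation:
Current floor: 7, direction: down
Requests above: [8, 9, 10]
Requests below: [1, 2, 6]
Moving down and requests lie below → nearest below is max([1, 2, 6]) = 6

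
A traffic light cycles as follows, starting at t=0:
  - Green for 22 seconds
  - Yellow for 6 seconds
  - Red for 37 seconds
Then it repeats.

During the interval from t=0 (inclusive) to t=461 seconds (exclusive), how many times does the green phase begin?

Cycle = 22+6+37 = 65s
green phase starts at t = k*65 + 0 for k=0,1,2,...
Need k*65+0 < 461 → k < 7.092
k ∈ {0, ..., 7} → 8 starts

Answer: 8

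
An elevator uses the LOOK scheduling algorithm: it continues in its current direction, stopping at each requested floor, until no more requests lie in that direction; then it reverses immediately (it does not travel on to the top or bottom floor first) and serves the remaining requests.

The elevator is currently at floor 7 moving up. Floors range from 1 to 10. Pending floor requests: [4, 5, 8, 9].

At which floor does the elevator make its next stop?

Current floor: 7, direction: up
Requests above: [8, 9]
Requests below: [4, 5]
Moving up and requests lie above → nearest above is min([8, 9]) = 8

Answer: 8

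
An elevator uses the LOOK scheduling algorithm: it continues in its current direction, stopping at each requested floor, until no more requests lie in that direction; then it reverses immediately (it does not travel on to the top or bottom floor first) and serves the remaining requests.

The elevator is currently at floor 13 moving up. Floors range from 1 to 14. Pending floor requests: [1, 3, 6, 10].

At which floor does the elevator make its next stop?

Answer: 10

Derivation:
Current floor: 13, direction: up
Requests above: []
Requests below: [1, 3, 6, 10]
Moving up but no requests above → reverse; nearest below is max([1, 3, 6, 10]) = 10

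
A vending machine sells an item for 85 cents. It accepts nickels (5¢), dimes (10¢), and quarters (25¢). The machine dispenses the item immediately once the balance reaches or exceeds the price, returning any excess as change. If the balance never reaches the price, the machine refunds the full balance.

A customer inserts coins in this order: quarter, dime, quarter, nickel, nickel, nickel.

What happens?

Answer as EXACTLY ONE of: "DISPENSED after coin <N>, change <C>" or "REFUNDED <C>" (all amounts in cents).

Answer: REFUNDED 75

Derivation:
Price: 85¢
Coin 1 (quarter, 25¢): balance = 25¢
Coin 2 (dime, 10¢): balance = 35¢
Coin 3 (quarter, 25¢): balance = 60¢
Coin 4 (nickel, 5¢): balance = 65¢
Coin 5 (nickel, 5¢): balance = 70¢
Coin 6 (nickel, 5¢): balance = 75¢
All coins inserted, balance 75¢ < price 85¢ → REFUND 75¢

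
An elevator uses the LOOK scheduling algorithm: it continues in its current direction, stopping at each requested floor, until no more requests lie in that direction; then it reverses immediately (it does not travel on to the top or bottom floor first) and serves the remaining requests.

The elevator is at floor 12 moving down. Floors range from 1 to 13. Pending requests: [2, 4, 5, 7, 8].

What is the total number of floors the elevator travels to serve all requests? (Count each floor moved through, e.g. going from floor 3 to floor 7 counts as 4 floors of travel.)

Answer: 10

Derivation:
Start at floor 12 moving down, LOOK stop order: [8, 7, 5, 4, 2]
  12 → 8: |8-12| = 4, total = 4
  8 → 7: |7-8| = 1, total = 5
  7 → 5: |5-7| = 2, total = 7
  5 → 4: |4-5| = 1, total = 8
  4 → 2: |2-4| = 2, total = 10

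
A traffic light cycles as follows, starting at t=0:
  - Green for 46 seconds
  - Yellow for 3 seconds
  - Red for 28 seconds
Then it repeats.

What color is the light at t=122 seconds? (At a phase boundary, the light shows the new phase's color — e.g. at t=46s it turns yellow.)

Cycle length = 46 + 3 + 28 = 77s
t = 122, phase_t = 122 mod 77 = 45
45 < 46 (green end) → GREEN

Answer: green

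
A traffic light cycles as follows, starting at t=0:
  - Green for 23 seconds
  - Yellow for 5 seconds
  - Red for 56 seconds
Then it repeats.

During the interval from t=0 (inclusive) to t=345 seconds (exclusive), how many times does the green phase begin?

Answer: 5

Derivation:
Cycle = 23+5+56 = 84s
green phase starts at t = k*84 + 0 for k=0,1,2,...
Need k*84+0 < 345 → k < 4.107
k ∈ {0, ..., 4} → 5 starts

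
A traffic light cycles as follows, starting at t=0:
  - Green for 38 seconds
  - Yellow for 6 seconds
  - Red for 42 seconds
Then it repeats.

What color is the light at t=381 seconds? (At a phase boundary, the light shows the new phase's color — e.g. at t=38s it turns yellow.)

Cycle length = 38 + 6 + 42 = 86s
t = 381, phase_t = 381 mod 86 = 37
37 < 38 (green end) → GREEN

Answer: green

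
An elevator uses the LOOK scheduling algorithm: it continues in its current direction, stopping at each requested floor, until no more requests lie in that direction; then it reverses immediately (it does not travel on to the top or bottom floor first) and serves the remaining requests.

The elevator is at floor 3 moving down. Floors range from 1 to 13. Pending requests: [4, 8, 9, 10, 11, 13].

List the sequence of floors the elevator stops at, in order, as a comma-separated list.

Answer: 4, 8, 9, 10, 11, 13

Derivation:
Current: 3, moving DOWN
Serve below first (descending): []
Then reverse, serve above (ascending): [4, 8, 9, 10, 11, 13]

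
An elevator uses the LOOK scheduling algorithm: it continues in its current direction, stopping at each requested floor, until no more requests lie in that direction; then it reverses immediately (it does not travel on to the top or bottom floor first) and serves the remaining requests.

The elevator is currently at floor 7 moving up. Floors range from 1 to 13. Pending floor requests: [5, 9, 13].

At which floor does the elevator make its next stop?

Current floor: 7, direction: up
Requests above: [9, 13]
Requests below: [5]
Moving up and requests lie above → nearest above is min([9, 13]) = 9

Answer: 9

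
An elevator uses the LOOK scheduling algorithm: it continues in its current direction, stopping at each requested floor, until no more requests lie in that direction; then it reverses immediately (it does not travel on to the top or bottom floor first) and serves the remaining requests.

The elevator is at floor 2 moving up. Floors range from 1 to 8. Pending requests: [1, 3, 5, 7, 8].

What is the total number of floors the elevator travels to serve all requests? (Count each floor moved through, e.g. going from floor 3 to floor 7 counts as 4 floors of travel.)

Start at floor 2 moving up, LOOK stop order: [3, 5, 7, 8, 1]
  2 → 3: |3-2| = 1, total = 1
  3 → 5: |5-3| = 2, total = 3
  5 → 7: |7-5| = 2, total = 5
  7 → 8: |8-7| = 1, total = 6
  8 → 1: |1-8| = 7, total = 13

Answer: 13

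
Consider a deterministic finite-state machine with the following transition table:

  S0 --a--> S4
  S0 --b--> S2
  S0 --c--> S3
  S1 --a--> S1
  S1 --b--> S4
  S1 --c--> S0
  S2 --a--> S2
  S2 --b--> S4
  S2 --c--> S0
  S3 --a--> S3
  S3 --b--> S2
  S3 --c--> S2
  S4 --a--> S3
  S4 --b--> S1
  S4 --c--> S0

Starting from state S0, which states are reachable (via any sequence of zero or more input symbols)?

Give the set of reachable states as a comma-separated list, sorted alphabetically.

BFS from S0:
  visit S0: S0--a-->S4 (new), S0--b-->S2 (new), S0--c-->S3 (new)
  visit S4: S4--a-->S3 (seen), S4--b-->S1 (new), S4--c-->S0 (seen)
  visit S2: S2--a-->S2 (seen), S2--b-->S4 (seen), S2--c-->S0 (seen)
  visit S3: S3--a-->S3 (seen), S3--b-->S2 (seen), S3--c-->S2 (seen)
  visit S1: S1--a-->S1 (seen), S1--b-->S4 (seen), S1--c-->S0 (seen)

Answer: S0, S1, S2, S3, S4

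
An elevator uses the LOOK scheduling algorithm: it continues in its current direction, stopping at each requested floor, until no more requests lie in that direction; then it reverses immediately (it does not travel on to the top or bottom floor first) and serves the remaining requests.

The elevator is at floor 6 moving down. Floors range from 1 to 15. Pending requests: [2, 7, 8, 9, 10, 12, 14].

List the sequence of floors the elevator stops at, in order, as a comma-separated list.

Current: 6, moving DOWN
Serve below first (descending): [2]
Then reverse, serve above (ascending): [7, 8, 9, 10, 12, 14]

Answer: 2, 7, 8, 9, 10, 12, 14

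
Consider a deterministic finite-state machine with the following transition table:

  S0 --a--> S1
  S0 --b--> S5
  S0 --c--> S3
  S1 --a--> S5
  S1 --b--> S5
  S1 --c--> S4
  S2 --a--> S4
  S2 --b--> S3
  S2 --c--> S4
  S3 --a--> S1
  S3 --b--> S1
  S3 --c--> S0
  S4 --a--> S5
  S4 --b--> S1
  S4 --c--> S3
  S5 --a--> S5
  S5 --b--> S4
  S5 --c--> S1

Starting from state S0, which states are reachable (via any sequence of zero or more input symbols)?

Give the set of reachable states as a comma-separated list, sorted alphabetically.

Answer: S0, S1, S3, S4, S5

Derivation:
BFS from S0:
  visit S0: S0--a-->S1 (new), S0--b-->S5 (new), S0--c-->S3 (new)
  visit S1: S1--a-->S5 (seen), S1--b-->S5 (seen), S1--c-->S4 (new)
  visit S5: S5--a-->S5 (seen), S5--b-->S4 (seen), S5--c-->S1 (seen)
  visit S3: S3--a-->S1 (seen), S3--b-->S1 (seen), S3--c-->S0 (seen)
  visit S4: S4--a-->S5 (seen), S4--b-->S1 (seen), S4--c-->S3 (seen)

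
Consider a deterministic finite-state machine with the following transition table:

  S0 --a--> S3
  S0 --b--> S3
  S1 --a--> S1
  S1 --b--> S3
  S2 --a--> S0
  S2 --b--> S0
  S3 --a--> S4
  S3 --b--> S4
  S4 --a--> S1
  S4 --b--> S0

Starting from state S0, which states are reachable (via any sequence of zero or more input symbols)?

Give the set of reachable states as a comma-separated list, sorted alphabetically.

BFS from S0:
  visit S0: S0--a-->S3 (new), S0--b-->S3 (seen)
  visit S3: S3--a-->S4 (new), S3--b-->S4 (seen)
  visit S4: S4--a-->S1 (new), S4--b-->S0 (seen)
  visit S1: S1--a-->S1 (seen), S1--b-->S3 (seen)

Answer: S0, S1, S3, S4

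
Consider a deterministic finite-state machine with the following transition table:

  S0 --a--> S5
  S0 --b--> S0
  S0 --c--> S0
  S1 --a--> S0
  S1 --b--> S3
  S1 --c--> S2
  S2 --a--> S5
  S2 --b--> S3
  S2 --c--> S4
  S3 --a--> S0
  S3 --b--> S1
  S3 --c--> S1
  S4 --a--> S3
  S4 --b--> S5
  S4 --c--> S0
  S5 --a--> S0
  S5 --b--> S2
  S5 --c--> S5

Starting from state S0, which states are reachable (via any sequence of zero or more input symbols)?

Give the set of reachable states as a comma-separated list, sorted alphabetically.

Answer: S0, S1, S2, S3, S4, S5

Derivation:
BFS from S0:
  visit S0: S0--a-->S5 (new), S0--b-->S0 (seen), S0--c-->S0 (seen)
  visit S5: S5--a-->S0 (seen), S5--b-->S2 (new), S5--c-->S5 (seen)
  visit S2: S2--a-->S5 (seen), S2--b-->S3 (new), S2--c-->S4 (new)
  visit S3: S3--a-->S0 (seen), S3--b-->S1 (new), S3--c-->S1 (seen)
  visit S4: S4--a-->S3 (seen), S4--b-->S5 (seen), S4--c-->S0 (seen)
  visit S1: S1--a-->S0 (seen), S1--b-->S3 (seen), S1--c-->S2 (seen)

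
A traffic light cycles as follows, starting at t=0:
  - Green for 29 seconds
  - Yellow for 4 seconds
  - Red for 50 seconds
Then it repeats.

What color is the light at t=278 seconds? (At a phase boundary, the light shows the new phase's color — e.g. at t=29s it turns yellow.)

Answer: yellow

Derivation:
Cycle length = 29 + 4 + 50 = 83s
t = 278, phase_t = 278 mod 83 = 29
29 <= 29 < 33 (yellow end) → YELLOW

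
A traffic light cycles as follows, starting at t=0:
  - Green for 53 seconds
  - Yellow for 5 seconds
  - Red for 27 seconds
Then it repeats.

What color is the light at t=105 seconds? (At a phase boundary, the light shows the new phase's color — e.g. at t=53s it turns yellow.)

Answer: green

Derivation:
Cycle length = 53 + 5 + 27 = 85s
t = 105, phase_t = 105 mod 85 = 20
20 < 53 (green end) → GREEN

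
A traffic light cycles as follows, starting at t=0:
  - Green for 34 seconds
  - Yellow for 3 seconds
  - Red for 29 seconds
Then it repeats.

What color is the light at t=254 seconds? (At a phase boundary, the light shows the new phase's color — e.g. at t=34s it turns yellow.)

Answer: red

Derivation:
Cycle length = 34 + 3 + 29 = 66s
t = 254, phase_t = 254 mod 66 = 56
56 >= 37 → RED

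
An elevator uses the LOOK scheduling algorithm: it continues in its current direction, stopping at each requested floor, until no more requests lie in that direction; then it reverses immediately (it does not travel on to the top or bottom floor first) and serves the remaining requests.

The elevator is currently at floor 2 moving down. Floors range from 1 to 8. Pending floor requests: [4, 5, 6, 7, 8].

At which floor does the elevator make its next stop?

Current floor: 2, direction: down
Requests above: [4, 5, 6, 7, 8]
Requests below: []
Moving down but no requests below → reverse; nearest above is min([4, 5, 6, 7, 8]) = 4

Answer: 4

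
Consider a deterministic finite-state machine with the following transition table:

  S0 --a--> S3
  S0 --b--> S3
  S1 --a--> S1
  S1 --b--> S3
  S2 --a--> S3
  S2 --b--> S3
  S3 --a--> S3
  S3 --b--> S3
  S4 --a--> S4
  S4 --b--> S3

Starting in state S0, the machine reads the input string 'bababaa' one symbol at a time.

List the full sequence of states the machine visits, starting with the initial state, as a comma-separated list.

Start: S0
  read 'b': S0 --b--> S3
  read 'a': S3 --a--> S3
  read 'b': S3 --b--> S3
  read 'a': S3 --a--> S3
  read 'b': S3 --b--> S3
  read 'a': S3 --a--> S3
  read 'a': S3 --a--> S3

Answer: S0, S3, S3, S3, S3, S3, S3, S3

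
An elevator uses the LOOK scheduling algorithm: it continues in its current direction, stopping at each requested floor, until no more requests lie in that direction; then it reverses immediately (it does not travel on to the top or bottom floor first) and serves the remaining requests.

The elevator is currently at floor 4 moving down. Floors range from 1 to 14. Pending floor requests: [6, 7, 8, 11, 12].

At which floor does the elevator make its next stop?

Current floor: 4, direction: down
Requests above: [6, 7, 8, 11, 12]
Requests below: []
Moving down but no requests below → reverse; nearest above is min([6, 7, 8, 11, 12]) = 6

Answer: 6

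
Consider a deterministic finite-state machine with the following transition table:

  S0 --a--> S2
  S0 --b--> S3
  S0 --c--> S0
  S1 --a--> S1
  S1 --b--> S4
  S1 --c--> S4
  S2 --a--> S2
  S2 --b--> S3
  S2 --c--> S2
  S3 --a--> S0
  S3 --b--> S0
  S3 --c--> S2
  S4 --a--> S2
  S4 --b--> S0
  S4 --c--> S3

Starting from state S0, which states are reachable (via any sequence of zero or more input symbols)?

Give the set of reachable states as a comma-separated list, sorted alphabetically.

BFS from S0:
  visit S0: S0--a-->S2 (new), S0--b-->S3 (new), S0--c-->S0 (seen)
  visit S2: S2--a-->S2 (seen), S2--b-->S3 (seen), S2--c-->S2 (seen)
  visit S3: S3--a-->S0 (seen), S3--b-->S0 (seen), S3--c-->S2 (seen)

Answer: S0, S2, S3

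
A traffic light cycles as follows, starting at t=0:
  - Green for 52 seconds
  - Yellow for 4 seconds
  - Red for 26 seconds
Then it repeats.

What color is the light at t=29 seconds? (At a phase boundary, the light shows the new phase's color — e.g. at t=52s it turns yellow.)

Answer: green

Derivation:
Cycle length = 52 + 4 + 26 = 82s
t = 29, phase_t = 29 mod 82 = 29
29 < 52 (green end) → GREEN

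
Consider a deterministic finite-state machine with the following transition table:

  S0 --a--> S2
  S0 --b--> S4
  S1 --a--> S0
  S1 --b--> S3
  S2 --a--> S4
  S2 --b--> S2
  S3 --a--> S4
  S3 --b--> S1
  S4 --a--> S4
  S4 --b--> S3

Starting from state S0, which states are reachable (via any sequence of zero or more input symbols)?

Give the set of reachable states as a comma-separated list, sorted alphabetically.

BFS from S0:
  visit S0: S0--a-->S2 (new), S0--b-->S4 (new)
  visit S2: S2--a-->S4 (seen), S2--b-->S2 (seen)
  visit S4: S4--a-->S4 (seen), S4--b-->S3 (new)
  visit S3: S3--a-->S4 (seen), S3--b-->S1 (new)
  visit S1: S1--a-->S0 (seen), S1--b-->S3 (seen)

Answer: S0, S1, S2, S3, S4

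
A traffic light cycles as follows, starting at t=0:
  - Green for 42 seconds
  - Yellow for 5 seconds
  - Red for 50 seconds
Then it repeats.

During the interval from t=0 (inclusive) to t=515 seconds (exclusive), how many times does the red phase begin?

Answer: 5

Derivation:
Cycle = 42+5+50 = 97s
red phase starts at t = k*97 + 47 for k=0,1,2,...
Need k*97+47 < 515 → k < 4.825
k ∈ {0, ..., 4} → 5 starts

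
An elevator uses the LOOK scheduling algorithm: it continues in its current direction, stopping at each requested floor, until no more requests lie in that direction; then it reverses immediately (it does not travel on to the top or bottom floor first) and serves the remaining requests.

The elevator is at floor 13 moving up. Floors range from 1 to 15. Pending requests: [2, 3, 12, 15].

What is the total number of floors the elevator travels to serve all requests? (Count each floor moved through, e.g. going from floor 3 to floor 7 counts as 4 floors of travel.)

Start at floor 13 moving up, LOOK stop order: [15, 12, 3, 2]
  13 → 15: |15-13| = 2, total = 2
  15 → 12: |12-15| = 3, total = 5
  12 → 3: |3-12| = 9, total = 14
  3 → 2: |2-3| = 1, total = 15

Answer: 15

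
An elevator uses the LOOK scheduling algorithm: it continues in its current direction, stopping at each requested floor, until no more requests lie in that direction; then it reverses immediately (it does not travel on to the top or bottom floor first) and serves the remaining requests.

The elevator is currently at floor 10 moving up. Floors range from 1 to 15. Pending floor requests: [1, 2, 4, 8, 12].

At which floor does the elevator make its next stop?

Answer: 12

Derivation:
Current floor: 10, direction: up
Requests above: [12]
Requests below: [1, 2, 4, 8]
Moving up and requests lie above → nearest above is min([12]) = 12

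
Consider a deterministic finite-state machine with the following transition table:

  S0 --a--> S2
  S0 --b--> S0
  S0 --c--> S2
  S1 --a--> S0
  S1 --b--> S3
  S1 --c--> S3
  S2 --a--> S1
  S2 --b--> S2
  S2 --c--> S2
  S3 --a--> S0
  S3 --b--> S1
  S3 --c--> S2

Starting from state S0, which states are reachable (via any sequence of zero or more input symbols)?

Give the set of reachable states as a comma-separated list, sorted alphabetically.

Answer: S0, S1, S2, S3

Derivation:
BFS from S0:
  visit S0: S0--a-->S2 (new), S0--b-->S0 (seen), S0--c-->S2 (seen)
  visit S2: S2--a-->S1 (new), S2--b-->S2 (seen), S2--c-->S2 (seen)
  visit S1: S1--a-->S0 (seen), S1--b-->S3 (new), S1--c-->S3 (seen)
  visit S3: S3--a-->S0 (seen), S3--b-->S1 (seen), S3--c-->S2 (seen)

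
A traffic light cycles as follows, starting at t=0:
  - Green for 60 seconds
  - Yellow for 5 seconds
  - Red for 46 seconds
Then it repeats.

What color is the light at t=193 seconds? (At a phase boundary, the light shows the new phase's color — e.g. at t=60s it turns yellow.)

Cycle length = 60 + 5 + 46 = 111s
t = 193, phase_t = 193 mod 111 = 82
82 >= 65 → RED

Answer: red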